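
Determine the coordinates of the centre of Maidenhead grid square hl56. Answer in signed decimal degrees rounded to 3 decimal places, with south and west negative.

26.500, -29.000

Field H=7, L=11: +7·20° lon, +11·10° lat → SW at lon -40°, lat 20°.
Square 5, 6: +5·2° lon, +6·1° lat → SW at lon -30°, lat 26°.
Cell spans 2° lon × 1° lat. Centre is SW corner plus half of each.
latitude 26.500, longitude -29.000.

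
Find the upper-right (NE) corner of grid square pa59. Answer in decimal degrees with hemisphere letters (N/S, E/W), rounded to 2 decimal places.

Field P=15, A=0: +15·20° lon, +0·10° lat → SW at lon 120°, lat -90°.
Square 5, 9: +5·2° lon, +9·1° lat → SW at lon 130°, lat -81°.
Cell spans 2° lon × 1° lat. NE corner is SW corner plus one full cell.
latitude 80.00° S, longitude 132.00° E.

80.00° S, 132.00° E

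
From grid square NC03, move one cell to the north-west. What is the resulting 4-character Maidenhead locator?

MC94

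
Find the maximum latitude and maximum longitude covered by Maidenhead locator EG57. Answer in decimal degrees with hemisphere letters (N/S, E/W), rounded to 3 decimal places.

22.000° S, 88.000° W

Field E=4, G=6: +4·20° lon, +6·10° lat → SW at lon -100°, lat -30°.
Square 5, 7: +5·2° lon, +7·1° lat → SW at lon -90°, lat -23°.
Cell spans 2° lon × 1° lat. NE corner is SW corner plus one full cell.
latitude 22.000° S, longitude 88.000° W.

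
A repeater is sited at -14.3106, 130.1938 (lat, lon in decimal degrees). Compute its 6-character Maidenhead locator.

Offset from 180°W / 90°S: lon 310.1938°, lat 75.6894°.
Field: 310.1938/20 → 15 → P, 75.6894/10 → 7 → H; chars PH.
Square: 10.1938/2 → 5, 5.6894/1 → 5; chars 55.
Subsquare: 0.1938/0.0833333 → 2 → c, 0.6894/0.0416667 → 16 → q; chars cq.

PH55cq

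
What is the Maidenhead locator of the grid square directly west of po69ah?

PO59xh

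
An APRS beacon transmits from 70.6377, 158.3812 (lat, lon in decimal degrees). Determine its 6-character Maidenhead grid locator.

QQ90ep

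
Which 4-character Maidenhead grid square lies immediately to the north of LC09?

Latitude square 9; +1 → 10, wraps to 0, carry into field.
Latitude field C = 2; +1 → 3 = D.
The longitude characters are unchanged.

LD00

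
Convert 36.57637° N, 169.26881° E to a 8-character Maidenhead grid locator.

RM46pn28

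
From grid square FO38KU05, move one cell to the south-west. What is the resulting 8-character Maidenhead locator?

FO38ju94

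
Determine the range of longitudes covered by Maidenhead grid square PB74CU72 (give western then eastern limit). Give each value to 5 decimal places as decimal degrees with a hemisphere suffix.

Field P=15, B=1: +15·20° lon, +1·10° lat → SW at lon 120°, lat -80°.
Square 7, 4: +7·2° lon, +4·1° lat → SW at lon 134°, lat -76°.
Subsquare c=2, u=20: +2·0.0833333° lon, +20·0.0416667° lat → SW at lon 134.167°, lat -75.1667°.
Extended square 7, 2: +7·0.00833333° lon, +2·0.00416667° lat → SW at lon 134.225°, lat -75.1583°.
Cell spans 0.00833333° lon × 0.00416667° lat.
west 134.22500° E, east 134.23333° E.

134.22500° E, 134.23333° E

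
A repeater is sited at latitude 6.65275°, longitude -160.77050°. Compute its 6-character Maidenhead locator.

Shift to the Maidenhead origin (180°W, 90°S): lon 19.2295, lat 96.6527.
Field: lon ⌊19.2295/20⌋ = 0 → A; lat ⌊96.6527/10⌋ = 9 → J.
Square: lon ⌊19.2295/2⌋ = 9; lat ⌊6.6527/1⌋ = 6.
Subsquare: lon ⌊1.2295/0.0833333⌋ = 14 → o; lat ⌊0.6527/0.0416667⌋ = 15 → p.

AJ96op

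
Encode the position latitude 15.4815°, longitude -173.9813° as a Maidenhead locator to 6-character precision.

Add 180° to longitude and 90° to latitude: 6.0187, 105.4815.
Field (20°×10°, letters A–R): 6.0187/20 → 0 → A, 105.4815/10 → 10 → K; chars AK.
Square (2°×1°, digits 0–9): 6.0187/2 → 3, 5.4815/1 → 5; chars 35.
Subsquare (5′×2.5′, letters a–x): 0.0187/0.0833333 → 0 → a, 0.4815/0.0416667 → 11 → l; chars al.

AK35al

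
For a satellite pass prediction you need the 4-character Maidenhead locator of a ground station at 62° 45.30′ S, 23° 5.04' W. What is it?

Add 180° to longitude and 90° to latitude: 156.92, 27.24.
Field: 156.92/20 → 7 → H, 27.24/10 → 2 → C; chars HC.
Square: 16.92/2 → 8, 7.24/1 → 7; chars 87.

HC87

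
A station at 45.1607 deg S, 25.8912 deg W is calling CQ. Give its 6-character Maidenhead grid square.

Add 180° to longitude and 90° to latitude: 154.1088, 44.8393.
Field: lon ⌊154.1088/20⌋ = 7 → H; lat ⌊44.8393/10⌋ = 4 → E.
Square: lon ⌊14.1088/2⌋ = 7; lat ⌊4.8393/1⌋ = 4.
Subsquare: lon ⌊0.1088/0.0833333⌋ = 1 → b; lat ⌊0.8393/0.0416667⌋ = 20 → u.

HE74bu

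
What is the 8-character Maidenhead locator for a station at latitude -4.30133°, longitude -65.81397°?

FI75cq27

Add 180° to longitude and 90° to latitude: 114.18603, 85.69867.
Field: lon ⌊114.18603/20⌋ = 5 → F; lat ⌊85.69867/10⌋ = 8 → I.
Square: lon ⌊14.18603/2⌋ = 7; lat ⌊5.69867/1⌋ = 5.
Subsquare: lon ⌊0.18603/0.0833333⌋ = 2 → c; lat ⌊0.69867/0.0416667⌋ = 16 → q.
Extended square: lon ⌊0.01936/0.00833333⌋ = 2; lat ⌊0.03200/0.00416667⌋ = 7.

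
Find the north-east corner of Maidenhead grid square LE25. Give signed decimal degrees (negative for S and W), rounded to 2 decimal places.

-44.00, 46.00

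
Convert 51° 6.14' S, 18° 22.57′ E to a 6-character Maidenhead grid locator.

Offset from 180°W / 90°S: lon 198.3762°, lat 38.8977°.
Field (20°×10°, letters A–R): lon ⌊198.3762/20⌋ = 9 → J; lat ⌊38.8977/10⌋ = 3 → D.
Square (2°×1°, digits 0–9): lon ⌊18.3762/2⌋ = 9; lat ⌊8.8977/1⌋ = 8.
Subsquare (5′×2.5′, letters a–x): lon ⌊0.3762/0.0833333⌋ = 4 → e; lat ⌊0.8977/0.0416667⌋ = 21 → v.

JD98ev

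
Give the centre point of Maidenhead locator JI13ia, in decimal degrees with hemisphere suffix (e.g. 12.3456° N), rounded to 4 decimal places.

Field J=9, I=8: +9·20° lon, +8·10° lat → SW at lon 0°, lat -10°.
Square 1, 3: +1·2° lon, +3·1° lat → SW at lon 2°, lat -7°.
Subsquare i=8, a=0: +8·0.0833333° lon, +0·0.0416667° lat → SW at lon 2.66667°, lat -7°.
Cell spans 0.0833333° lon × 0.0416667° lat. Centre is SW corner plus half of each.
latitude 6.9792° S, longitude 2.7083° E.

6.9792° S, 2.7083° E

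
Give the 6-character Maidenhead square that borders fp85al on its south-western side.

FP75xk

Longitude subsquare a = 0; −1 → -1, wraps to 23 = x, carry into square.
Longitude square 8; −1 → 7.
Latitude subsquare l = 11; −1 → 10 = k.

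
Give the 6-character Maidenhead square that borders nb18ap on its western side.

Longitude subsquare a = 0; −1 → -1, wraps to 23 = x, carry into square.
Longitude square 1; −1 → 0.
The latitude characters are unchanged.

NB08xp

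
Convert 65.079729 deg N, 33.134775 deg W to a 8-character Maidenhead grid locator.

HP35kb39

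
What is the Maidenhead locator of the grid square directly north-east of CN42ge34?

CN42ge45

Longitude extended square 3; +1 → 4.
Latitude extended square 4; +1 → 5.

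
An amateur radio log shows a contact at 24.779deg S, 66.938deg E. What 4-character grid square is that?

Shift to the Maidenhead origin (180°W, 90°S): lon 246.94, lat 65.22.
Field: 246.94/20 → 12 → M, 65.22/10 → 6 → G; chars MG.
Square: 6.94/2 → 3, 5.22/1 → 5; chars 35.

MG35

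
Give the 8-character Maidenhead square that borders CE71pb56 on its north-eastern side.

CE71pb67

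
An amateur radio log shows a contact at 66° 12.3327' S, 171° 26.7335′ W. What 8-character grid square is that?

Shift to the Maidenhead origin (180°W, 90°S): lon 8.55444, lat 23.79445.
Field: 8.55444/20 → 0 → A, 23.79445/10 → 2 → C; chars AC.
Square: 8.55444/2 → 4, 3.79445/1 → 3; chars 43.
Subsquare: 0.55444/0.0833333 → 6 → g, 0.79445/0.0416667 → 19 → t; chars gt.
Extended square: 0.05444/0.00833333 → 6, 0.00279/0.00416667 → 0; chars 60.

AC43gt60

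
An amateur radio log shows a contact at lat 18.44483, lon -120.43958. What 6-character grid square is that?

CK98sk

Offset from 180°W / 90°S: lon 59.5604°, lat 108.4448°.
Field: 59.5604/20 → 2 → C, 108.4448/10 → 10 → K; chars CK.
Square: 19.5604/2 → 9, 8.4448/1 → 8; chars 98.
Subsquare: 1.5604/0.0833333 → 18 → s, 0.4448/0.0416667 → 10 → k; chars sk.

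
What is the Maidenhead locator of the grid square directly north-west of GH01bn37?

Longitude extended square 3; −1 → 2.
Latitude extended square 7; +1 → 8.

GH01bn28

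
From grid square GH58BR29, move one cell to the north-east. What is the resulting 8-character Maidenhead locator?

GH58bs30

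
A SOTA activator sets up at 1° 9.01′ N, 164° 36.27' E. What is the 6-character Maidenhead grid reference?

RJ21hd

Shift to the Maidenhead origin (180°W, 90°S): lon 344.6045, lat 91.1502.
Field: lon ⌊344.6045/20⌋ = 17 → R; lat ⌊91.1502/10⌋ = 9 → J.
Square: lon ⌊4.6045/2⌋ = 2; lat ⌊1.1502/1⌋ = 1.
Subsquare: lon ⌊0.6045/0.0833333⌋ = 7 → h; lat ⌊0.1502/0.0416667⌋ = 3 → d.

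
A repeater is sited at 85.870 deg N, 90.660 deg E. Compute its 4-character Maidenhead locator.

NR55

Shift to the Maidenhead origin (180°W, 90°S): lon 270.66, lat 175.87.
Field: lon ⌊270.66/20⌋ = 13 → N; lat ⌊175.87/10⌋ = 17 → R.
Square: lon ⌊10.66/2⌋ = 5; lat ⌊5.87/1⌋ = 5.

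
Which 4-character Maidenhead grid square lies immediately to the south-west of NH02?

MH91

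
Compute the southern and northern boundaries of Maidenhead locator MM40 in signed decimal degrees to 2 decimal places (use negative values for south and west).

30.00, 31.00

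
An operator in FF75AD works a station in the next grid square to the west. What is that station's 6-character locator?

FF65xd

Longitude subsquare a = 0; −1 → -1, wraps to 23 = x, carry into square.
Longitude square 7; −1 → 6.
The latitude characters are unchanged.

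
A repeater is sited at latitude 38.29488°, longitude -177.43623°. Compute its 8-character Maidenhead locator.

Offset from 180°W / 90°S: lon 2.56377°, lat 128.29488°.
Field: 2.56377/20 → 0 → A, 128.29488/10 → 12 → M; chars AM.
Square: 2.56377/2 → 1, 8.29488/1 → 8; chars 18.
Subsquare: 0.56377/0.0833333 → 6 → g, 0.29488/0.0416667 → 7 → h; chars gh.
Extended square: 0.06377/0.00833333 → 7, 0.00321/0.00416667 → 0; chars 70.

AM18gh70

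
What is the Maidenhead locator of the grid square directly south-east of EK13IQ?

Longitude subsquare i = 8; +1 → 9 = j.
Latitude subsquare q = 16; −1 → 15 = p.

EK13jp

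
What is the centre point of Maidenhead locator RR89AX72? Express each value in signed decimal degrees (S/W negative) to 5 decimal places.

89.96875, 176.06250

Field R=17, R=17: +17·20° lon, +17·10° lat → SW at lon 160°, lat 80°.
Square 8, 9: +8·2° lon, +9·1° lat → SW at lon 176°, lat 89°.
Subsquare a=0, x=23: +0·0.0833333° lon, +23·0.0416667° lat → SW at lon 176°, lat 89.9583°.
Extended square 7, 2: +7·0.00833333° lon, +2·0.00416667° lat → SW at lon 176.058°, lat 89.9667°.
Cell spans 0.00833333° lon × 0.00416667° lat. Centre is SW corner plus half of each.
latitude 89.96875, longitude 176.06250.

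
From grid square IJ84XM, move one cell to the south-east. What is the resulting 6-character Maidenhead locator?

Longitude subsquare x = 23; +1 → 24, wraps to 0 = a, carry into square.
Longitude square 8; +1 → 9.
Latitude subsquare m = 12; −1 → 11 = l.

IJ94al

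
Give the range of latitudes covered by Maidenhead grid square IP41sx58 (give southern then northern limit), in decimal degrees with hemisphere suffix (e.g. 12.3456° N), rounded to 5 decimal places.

61.99167° N, 61.99583° N

Field I=8, P=15: +8·20° lon, +15·10° lat → SW at lon -20°, lat 60°.
Square 4, 1: +4·2° lon, +1·1° lat → SW at lon -12°, lat 61°.
Subsquare s=18, x=23: +18·0.0833333° lon, +23·0.0416667° lat → SW at lon -10.5°, lat 61.9583°.
Extended square 5, 8: +5·0.00833333° lon, +8·0.00416667° lat → SW at lon -10.4583°, lat 61.9917°.
Cell spans 0.00833333° lon × 0.00416667° lat.
south 61.99167° N, north 61.99583° N.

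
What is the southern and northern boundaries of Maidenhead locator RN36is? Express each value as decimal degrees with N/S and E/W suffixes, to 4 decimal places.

Field R=17, N=13: +17·20° lon, +13·10° lat → SW at lon 160°, lat 40°.
Square 3, 6: +3·2° lon, +6·1° lat → SW at lon 166°, lat 46°.
Subsquare i=8, s=18: +8·0.0833333° lon, +18·0.0416667° lat → SW at lon 166.667°, lat 46.75°.
Cell spans 0.0833333° lon × 0.0416667° lat.
south 46.7500° N, north 46.7917° N.

46.7500° N, 46.7917° N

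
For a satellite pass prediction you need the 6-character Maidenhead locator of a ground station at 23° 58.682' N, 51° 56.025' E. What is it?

LL53xx

Shift to the Maidenhead origin (180°W, 90°S): lon 231.9338, lat 113.9780.
Field: 231.9338/20 → 11 → L, 113.9780/10 → 11 → L; chars LL.
Square: 11.9338/2 → 5, 3.9780/1 → 3; chars 53.
Subsquare: 1.9338/0.0833333 → 23 → x, 0.9780/0.0416667 → 23 → x; chars xx.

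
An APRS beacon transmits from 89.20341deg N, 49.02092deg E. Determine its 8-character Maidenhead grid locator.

LR49me28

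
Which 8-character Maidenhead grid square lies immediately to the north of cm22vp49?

Latitude extended square 9; +1 → 10, wraps to 0, carry into subsquare.
Latitude subsquare p = 15; +1 → 16 = q.
The longitude characters are unchanged.

CM22vq40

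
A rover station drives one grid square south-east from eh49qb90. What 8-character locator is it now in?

EH49ra09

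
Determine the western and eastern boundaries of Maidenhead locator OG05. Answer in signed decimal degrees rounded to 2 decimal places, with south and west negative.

Field O=14, G=6: +14·20° lon, +6·10° lat → SW at lon 100°, lat -30°.
Square 0, 5: +0·2° lon, +5·1° lat → SW at lon 100°, lat -25°.
Cell spans 2° lon × 1° lat.
west 100.00, east 102.00.

100.00, 102.00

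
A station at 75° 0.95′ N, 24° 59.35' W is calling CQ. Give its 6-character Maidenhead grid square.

Add 180° to longitude and 90° to latitude: 155.0108, 165.0158.
Field: lon ⌊155.0108/20⌋ = 7 → H; lat ⌊165.0158/10⌋ = 16 → Q.
Square: lon ⌊15.0108/2⌋ = 7; lat ⌊5.0158/1⌋ = 5.
Subsquare: lon ⌊1.0108/0.0833333⌋ = 12 → m; lat ⌊0.0158/0.0416667⌋ = 0 → a.

HQ75ma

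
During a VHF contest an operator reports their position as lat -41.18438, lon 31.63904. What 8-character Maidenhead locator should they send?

KE58tt65

Add 180° to longitude and 90° to latitude: 211.63904, 48.81562.
Field (20°×10°, letters A–R): 211.63904/20 → 10 → K, 48.81562/10 → 4 → E; chars KE.
Square (2°×1°, digits 0–9): 11.63904/2 → 5, 8.81562/1 → 8; chars 58.
Subsquare (5′×2.5′, letters a–x): 1.63904/0.0833333 → 19 → t, 0.81562/0.0416667 → 19 → t; chars tt.
Extended square (30″×15″, digits 0–9): 0.05571/0.00833333 → 6, 0.02395/0.00416667 → 5; chars 65.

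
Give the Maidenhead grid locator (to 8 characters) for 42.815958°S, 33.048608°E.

Add 180° to longitude and 90° to latitude: 213.04861, 47.18404.
Field (20°×10°, letters A–R): lon ⌊213.04861/20⌋ = 10 → K; lat ⌊47.18404/10⌋ = 4 → E.
Square (2°×1°, digits 0–9): lon ⌊13.04861/2⌋ = 6; lat ⌊7.18404/1⌋ = 7.
Subsquare (5′×2.5′, letters a–x): lon ⌊1.04861/0.0833333⌋ = 12 → m; lat ⌊0.18404/0.0416667⌋ = 4 → e.
Extended square (30″×15″, digits 0–9): lon ⌊0.04861/0.00833333⌋ = 5; lat ⌊0.01738/0.00416667⌋ = 4.

KE67me54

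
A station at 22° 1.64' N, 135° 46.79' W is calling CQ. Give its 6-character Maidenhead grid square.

Shift to the Maidenhead origin (180°W, 90°S): lon 44.2202, lat 112.0273.
Field: lon ⌊44.2202/20⌋ = 2 → C; lat ⌊112.0273/10⌋ = 11 → L.
Square: lon ⌊4.2202/2⌋ = 2; lat ⌊2.0273/1⌋ = 2.
Subsquare: lon ⌊0.2202/0.0833333⌋ = 2 → c; lat ⌊0.0273/0.0416667⌋ = 0 → a.

CL22ca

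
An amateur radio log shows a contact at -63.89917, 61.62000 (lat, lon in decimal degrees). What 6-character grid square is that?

Add 180° to longitude and 90° to latitude: 241.6200, 26.1008.
Field: 241.6200/20 → 12 → M, 26.1008/10 → 2 → C; chars MC.
Square: 1.6200/2 → 0, 6.1008/1 → 6; chars 06.
Subsquare: 1.6200/0.0833333 → 19 → t, 0.1008/0.0416667 → 2 → c; chars tc.

MC06tc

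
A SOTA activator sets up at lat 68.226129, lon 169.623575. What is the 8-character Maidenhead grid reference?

RP48tf44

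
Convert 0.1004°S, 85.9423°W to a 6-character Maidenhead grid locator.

EI79av

Offset from 180°W / 90°S: lon 94.0577°, lat 89.8996°.
Field: lon ⌊94.0577/20⌋ = 4 → E; lat ⌊89.8996/10⌋ = 8 → I.
Square: lon ⌊14.0577/2⌋ = 7; lat ⌊9.8996/1⌋ = 9.
Subsquare: lon ⌊0.0577/0.0833333⌋ = 0 → a; lat ⌊0.8996/0.0416667⌋ = 21 → v.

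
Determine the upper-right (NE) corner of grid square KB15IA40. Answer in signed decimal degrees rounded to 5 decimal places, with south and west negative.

-74.99583, 22.70833

Field K=10, B=1: +10·20° lon, +1·10° lat → SW at lon 20°, lat -80°.
Square 1, 5: +1·2° lon, +5·1° lat → SW at lon 22°, lat -75°.
Subsquare i=8, a=0: +8·0.0833333° lon, +0·0.0416667° lat → SW at lon 22.6667°, lat -75°.
Extended square 4, 0: +4·0.00833333° lon, +0·0.00416667° lat → SW at lon 22.7°, lat -75°.
Cell spans 0.00833333° lon × 0.00416667° lat. NE corner is SW corner plus one full cell.
latitude -74.99583, longitude 22.70833.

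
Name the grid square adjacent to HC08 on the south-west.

GC97

Longitude square 0; −1 → -1, wraps to 9, carry into field.
Longitude field H = 7; −1 → 6 = G.
Latitude square 8; −1 → 7.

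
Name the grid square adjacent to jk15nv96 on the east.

Longitude extended square 9; +1 → 10, wraps to 0, carry into subsquare.
Longitude subsquare n = 13; +1 → 14 = o.
The latitude characters are unchanged.

JK15ov06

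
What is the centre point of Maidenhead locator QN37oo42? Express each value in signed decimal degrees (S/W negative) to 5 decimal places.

47.59375, 147.20417

Field Q=16, N=13: +16·20° lon, +13·10° lat → SW at lon 140°, lat 40°.
Square 3, 7: +3·2° lon, +7·1° lat → SW at lon 146°, lat 47°.
Subsquare o=14, o=14: +14·0.0833333° lon, +14·0.0416667° lat → SW at lon 147.167°, lat 47.5833°.
Extended square 4, 2: +4·0.00833333° lon, +2·0.00416667° lat → SW at lon 147.2°, lat 47.5917°.
Cell spans 0.00833333° lon × 0.00416667° lat. Centre is SW corner plus half of each.
latitude 47.59375, longitude 147.20417.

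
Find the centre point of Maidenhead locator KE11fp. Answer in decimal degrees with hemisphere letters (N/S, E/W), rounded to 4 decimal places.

48.3542° S, 22.4583° E

Field K=10, E=4: +10·20° lon, +4·10° lat → SW at lon 20°, lat -50°.
Square 1, 1: +1·2° lon, +1·1° lat → SW at lon 22°, lat -49°.
Subsquare f=5, p=15: +5·0.0833333° lon, +15·0.0416667° lat → SW at lon 22.4167°, lat -48.375°.
Cell spans 0.0833333° lon × 0.0416667° lat. Centre is SW corner plus half of each.
latitude 48.3542° S, longitude 22.4583° E.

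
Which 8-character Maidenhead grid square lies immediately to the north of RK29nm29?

Latitude extended square 9; +1 → 10, wraps to 0, carry into subsquare.
Latitude subsquare m = 12; +1 → 13 = n.
The longitude characters are unchanged.

RK29nn20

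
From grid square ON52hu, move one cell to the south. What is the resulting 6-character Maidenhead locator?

Latitude subsquare u = 20; −1 → 19 = t.
The longitude characters are unchanged.

ON52ht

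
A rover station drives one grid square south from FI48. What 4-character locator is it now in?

FI47

Latitude square 8; −1 → 7.
The longitude characters are unchanged.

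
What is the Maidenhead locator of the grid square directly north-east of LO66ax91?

LO66bx02

Longitude extended square 9; +1 → 10, wraps to 0, carry into subsquare.
Longitude subsquare a = 0; +1 → 1 = b.
Latitude extended square 1; +1 → 2.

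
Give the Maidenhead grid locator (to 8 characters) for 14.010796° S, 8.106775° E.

JH45bx27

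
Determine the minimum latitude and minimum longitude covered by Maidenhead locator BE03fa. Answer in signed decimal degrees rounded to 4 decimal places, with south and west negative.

Field B=1, E=4: +1·20° lon, +4·10° lat → SW at lon -160°, lat -50°.
Square 0, 3: +0·2° lon, +3·1° lat → SW at lon -160°, lat -47°.
Subsquare f=5, a=0: +5·0.0833333° lon, +0·0.0416667° lat → SW at lon -159.583°, lat -47°.
latitude -47.0000, longitude -159.5833.

-47.0000, -159.5833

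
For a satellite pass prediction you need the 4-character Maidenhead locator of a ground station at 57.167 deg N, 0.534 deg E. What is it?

JO07

Shift to the Maidenhead origin (180°W, 90°S): lon 180.53, lat 147.17.
Field: 180.53/20 → 9 → J, 147.17/10 → 14 → O; chars JO.
Square: 0.53/2 → 0, 7.17/1 → 7; chars 07.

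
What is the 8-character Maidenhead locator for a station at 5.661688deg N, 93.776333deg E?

Add 180° to longitude and 90° to latitude: 273.77633, 95.66169.
Field: lon ⌊273.77633/20⌋ = 13 → N; lat ⌊95.66169/10⌋ = 9 → J.
Square: lon ⌊13.77633/2⌋ = 6; lat ⌊5.66169/1⌋ = 5.
Subsquare: lon ⌊1.77633/0.0833333⌋ = 21 → v; lat ⌊0.66169/0.0416667⌋ = 15 → p.
Extended square: lon ⌊0.02633/0.00833333⌋ = 3; lat ⌊0.03669/0.00416667⌋ = 8.

NJ65vp38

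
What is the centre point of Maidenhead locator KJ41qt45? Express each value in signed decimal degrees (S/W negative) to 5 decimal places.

1.81458, 29.37083

Field K=10, J=9: +10·20° lon, +9·10° lat → SW at lon 20°, lat 0°.
Square 4, 1: +4·2° lon, +1·1° lat → SW at lon 28°, lat 1°.
Subsquare q=16, t=19: +16·0.0833333° lon, +19·0.0416667° lat → SW at lon 29.3333°, lat 1.79167°.
Extended square 4, 5: +4·0.00833333° lon, +5·0.00416667° lat → SW at lon 29.3667°, lat 1.8125°.
Cell spans 0.00833333° lon × 0.00416667° lat. Centre is SW corner plus half of each.
latitude 1.81458, longitude 29.37083.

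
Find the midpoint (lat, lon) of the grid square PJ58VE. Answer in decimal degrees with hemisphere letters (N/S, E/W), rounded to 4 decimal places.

8.1875° N, 131.7917° E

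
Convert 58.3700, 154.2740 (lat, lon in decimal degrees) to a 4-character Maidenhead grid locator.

QO78

Shift to the Maidenhead origin (180°W, 90°S): lon 334.27, lat 148.37.
Field (20°×10°, letters A–R): lon ⌊334.27/20⌋ = 16 → Q; lat ⌊148.37/10⌋ = 14 → O.
Square (2°×1°, digits 0–9): lon ⌊14.27/2⌋ = 7; lat ⌊8.37/1⌋ = 8.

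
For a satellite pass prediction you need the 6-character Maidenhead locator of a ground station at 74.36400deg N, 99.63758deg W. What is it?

Offset from 180°W / 90°S: lon 80.3624°, lat 164.3640°.
Field (20°×10°, letters A–R): 80.3624/20 → 4 → E, 164.3640/10 → 16 → Q; chars EQ.
Square (2°×1°, digits 0–9): 0.3624/2 → 0, 4.3640/1 → 4; chars 04.
Subsquare (5′×2.5′, letters a–x): 0.3624/0.0833333 → 4 → e, 0.3640/0.0416667 → 8 → i; chars ei.

EQ04ei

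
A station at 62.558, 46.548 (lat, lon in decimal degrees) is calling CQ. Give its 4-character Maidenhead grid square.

LP32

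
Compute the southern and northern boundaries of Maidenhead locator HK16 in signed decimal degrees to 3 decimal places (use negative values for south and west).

16.000, 17.000

Field H=7, K=10: +7·20° lon, +10·10° lat → SW at lon -40°, lat 10°.
Square 1, 6: +1·2° lon, +6·1° lat → SW at lon -38°, lat 16°.
Cell spans 2° lon × 1° lat.
south 16.000, north 17.000.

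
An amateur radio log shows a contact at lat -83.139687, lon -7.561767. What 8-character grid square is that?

IA66fu26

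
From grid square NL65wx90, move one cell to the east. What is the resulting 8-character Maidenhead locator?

Longitude extended square 9; +1 → 10, wraps to 0, carry into subsquare.
Longitude subsquare w = 22; +1 → 23 = x.
The latitude characters are unchanged.

NL65xx00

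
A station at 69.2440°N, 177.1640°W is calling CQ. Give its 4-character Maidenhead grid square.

AP19

Shift to the Maidenhead origin (180°W, 90°S): lon 2.84, lat 159.24.
Field (20°×10°, letters A–R): lon ⌊2.84/20⌋ = 0 → A; lat ⌊159.24/10⌋ = 15 → P.
Square (2°×1°, digits 0–9): lon ⌊2.84/2⌋ = 1; lat ⌊9.24/1⌋ = 9.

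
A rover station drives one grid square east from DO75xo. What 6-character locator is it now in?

DO85ao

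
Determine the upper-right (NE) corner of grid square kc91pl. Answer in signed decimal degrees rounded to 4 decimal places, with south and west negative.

Field K=10, C=2: +10·20° lon, +2·10° lat → SW at lon 20°, lat -70°.
Square 9, 1: +9·2° lon, +1·1° lat → SW at lon 38°, lat -69°.
Subsquare p=15, l=11: +15·0.0833333° lon, +11·0.0416667° lat → SW at lon 39.25°, lat -68.5417°.
Cell spans 0.0833333° lon × 0.0416667° lat. NE corner is SW corner plus one full cell.
latitude -68.5000, longitude 39.3333.

-68.5000, 39.3333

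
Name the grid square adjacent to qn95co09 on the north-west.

Longitude extended square 0; −1 → -1, wraps to 9, carry into subsquare.
Longitude subsquare c = 2; −1 → 1 = b.
Latitude extended square 9; +1 → 10, wraps to 0, carry into subsquare.
Latitude subsquare o = 14; +1 → 15 = p.

QN95bp90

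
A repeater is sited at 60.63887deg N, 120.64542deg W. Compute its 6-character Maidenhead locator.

Add 180° to longitude and 90° to latitude: 59.3546, 150.6389.
Field (20°×10°, letters A–R): 59.3546/20 → 2 → C, 150.6389/10 → 15 → P; chars CP.
Square (2°×1°, digits 0–9): 19.3546/2 → 9, 0.6389/1 → 0; chars 90.
Subsquare (5′×2.5′, letters a–x): 1.3546/0.0833333 → 16 → q, 0.6389/0.0416667 → 15 → p; chars qp.

CP90qp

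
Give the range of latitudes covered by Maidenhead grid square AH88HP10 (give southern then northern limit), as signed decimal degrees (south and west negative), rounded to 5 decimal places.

-11.37500, -11.37083

Field A=0, H=7: +0·20° lon, +7·10° lat → SW at lon -180°, lat -20°.
Square 8, 8: +8·2° lon, +8·1° lat → SW at lon -164°, lat -12°.
Subsquare h=7, p=15: +7·0.0833333° lon, +15·0.0416667° lat → SW at lon -163.417°, lat -11.375°.
Extended square 1, 0: +1·0.00833333° lon, +0·0.00416667° lat → SW at lon -163.408°, lat -11.375°.
Cell spans 0.00833333° lon × 0.00416667° lat.
south -11.37500, north -11.37083.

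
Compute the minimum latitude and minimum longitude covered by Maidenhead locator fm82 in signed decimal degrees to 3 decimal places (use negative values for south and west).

32.000, -64.000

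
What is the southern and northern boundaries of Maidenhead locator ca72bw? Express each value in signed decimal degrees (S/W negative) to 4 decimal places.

-87.0833, -87.0417

Field C=2, A=0: +2·20° lon, +0·10° lat → SW at lon -140°, lat -90°.
Square 7, 2: +7·2° lon, +2·1° lat → SW at lon -126°, lat -88°.
Subsquare b=1, w=22: +1·0.0833333° lon, +22·0.0416667° lat → SW at lon -125.917°, lat -87.0833°.
Cell spans 0.0833333° lon × 0.0416667° lat.
south -87.0833, north -87.0417.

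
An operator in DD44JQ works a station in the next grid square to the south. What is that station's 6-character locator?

DD44jp

Latitude subsquare q = 16; −1 → 15 = p.
The longitude characters are unchanged.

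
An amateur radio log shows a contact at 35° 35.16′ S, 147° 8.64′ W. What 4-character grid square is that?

Add 180° to longitude and 90° to latitude: 32.86, 54.41.
Field: 32.86/20 → 1 → B, 54.41/10 → 5 → F; chars BF.
Square: 12.86/2 → 6, 4.41/1 → 4; chars 64.

BF64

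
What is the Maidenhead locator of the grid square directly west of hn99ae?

HN89xe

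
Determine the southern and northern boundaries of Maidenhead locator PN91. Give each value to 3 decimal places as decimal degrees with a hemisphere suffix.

41.000° N, 42.000° N

Field P=15, N=13: +15·20° lon, +13·10° lat → SW at lon 120°, lat 40°.
Square 9, 1: +9·2° lon, +1·1° lat → SW at lon 138°, lat 41°.
Cell spans 2° lon × 1° lat.
south 41.000° N, north 42.000° N.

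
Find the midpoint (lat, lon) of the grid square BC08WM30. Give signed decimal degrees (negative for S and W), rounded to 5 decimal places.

Field B=1, C=2: +1·20° lon, +2·10° lat → SW at lon -160°, lat -70°.
Square 0, 8: +0·2° lon, +8·1° lat → SW at lon -160°, lat -62°.
Subsquare w=22, m=12: +22·0.0833333° lon, +12·0.0416667° lat → SW at lon -158.167°, lat -61.5°.
Extended square 3, 0: +3·0.00833333° lon, +0·0.00416667° lat → SW at lon -158.142°, lat -61.5°.
Cell spans 0.00833333° lon × 0.00416667° lat. Centre is SW corner plus half of each.
latitude -61.49792, longitude -158.13750.

-61.49792, -158.13750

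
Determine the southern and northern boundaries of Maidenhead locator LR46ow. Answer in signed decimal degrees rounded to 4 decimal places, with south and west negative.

86.9167, 86.9583

Field L=11, R=17: +11·20° lon, +17·10° lat → SW at lon 40°, lat 80°.
Square 4, 6: +4·2° lon, +6·1° lat → SW at lon 48°, lat 86°.
Subsquare o=14, w=22: +14·0.0833333° lon, +22·0.0416667° lat → SW at lon 49.1667°, lat 86.9167°.
Cell spans 0.0833333° lon × 0.0416667° lat.
south 86.9167, north 86.9583.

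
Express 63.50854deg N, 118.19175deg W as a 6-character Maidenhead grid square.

Shift to the Maidenhead origin (180°W, 90°S): lon 61.8083, lat 153.5085.
Field (20°×10°, letters A–R): 61.8083/20 → 3 → D, 153.5085/10 → 15 → P; chars DP.
Square (2°×1°, digits 0–9): 1.8083/2 → 0, 3.5085/1 → 3; chars 03.
Subsquare (5′×2.5′, letters a–x): 1.8083/0.0833333 → 21 → v, 0.5085/0.0416667 → 12 → m; chars vm.

DP03vm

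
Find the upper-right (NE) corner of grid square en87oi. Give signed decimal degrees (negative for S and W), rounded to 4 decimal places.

Field E=4, N=13: +4·20° lon, +13·10° lat → SW at lon -100°, lat 40°.
Square 8, 7: +8·2° lon, +7·1° lat → SW at lon -84°, lat 47°.
Subsquare o=14, i=8: +14·0.0833333° lon, +8·0.0416667° lat → SW at lon -82.8333°, lat 47.3333°.
Cell spans 0.0833333° lon × 0.0416667° lat. NE corner is SW corner plus one full cell.
latitude 47.3750, longitude -82.7500.

47.3750, -82.7500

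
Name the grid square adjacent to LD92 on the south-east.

MD01

Longitude square 9; +1 → 10, wraps to 0, carry into field.
Longitude field L = 11; +1 → 12 = M.
Latitude square 2; −1 → 1.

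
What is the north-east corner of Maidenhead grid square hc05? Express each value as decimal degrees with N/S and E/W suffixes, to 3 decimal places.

Field H=7, C=2: +7·20° lon, +2·10° lat → SW at lon -40°, lat -70°.
Square 0, 5: +0·2° lon, +5·1° lat → SW at lon -40°, lat -65°.
Cell spans 2° lon × 1° lat. NE corner is SW corner plus one full cell.
latitude 64.000° S, longitude 38.000° W.

64.000° S, 38.000° W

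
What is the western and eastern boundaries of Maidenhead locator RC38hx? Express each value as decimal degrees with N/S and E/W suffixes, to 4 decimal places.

Field R=17, C=2: +17·20° lon, +2·10° lat → SW at lon 160°, lat -70°.
Square 3, 8: +3·2° lon, +8·1° lat → SW at lon 166°, lat -62°.
Subsquare h=7, x=23: +7·0.0833333° lon, +23·0.0416667° lat → SW at lon 166.583°, lat -61.0417°.
Cell spans 0.0833333° lon × 0.0416667° lat.
west 166.5833° E, east 166.6667° E.

166.5833° E, 166.6667° E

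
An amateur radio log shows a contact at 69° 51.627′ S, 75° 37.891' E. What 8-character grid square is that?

MC70td53

Add 180° to longitude and 90° to latitude: 255.63152, 20.13955.
Field: lon ⌊255.63152/20⌋ = 12 → M; lat ⌊20.13955/10⌋ = 2 → C.
Square: lon ⌊15.63152/2⌋ = 7; lat ⌊0.13955/1⌋ = 0.
Subsquare: lon ⌊1.63152/0.0833333⌋ = 19 → t; lat ⌊0.13955/0.0416667⌋ = 3 → d.
Extended square: lon ⌊0.04818/0.00833333⌋ = 5; lat ⌊0.01455/0.00416667⌋ = 3.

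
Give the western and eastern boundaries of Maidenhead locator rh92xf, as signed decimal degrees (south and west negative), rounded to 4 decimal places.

Field R=17, H=7: +17·20° lon, +7·10° lat → SW at lon 160°, lat -20°.
Square 9, 2: +9·2° lon, +2·1° lat → SW at lon 178°, lat -18°.
Subsquare x=23, f=5: +23·0.0833333° lon, +5·0.0416667° lat → SW at lon 179.917°, lat -17.7917°.
Cell spans 0.0833333° lon × 0.0416667° lat.
west 179.9167, east 180.0000.

179.9167, 180.0000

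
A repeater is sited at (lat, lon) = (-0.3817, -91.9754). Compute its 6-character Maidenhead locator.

Shift to the Maidenhead origin (180°W, 90°S): lon 88.0246, lat 89.6183.
Field (20°×10°, letters A–R): 88.0246/20 → 4 → E, 89.6183/10 → 8 → I; chars EI.
Square (2°×1°, digits 0–9): 8.0246/2 → 4, 9.6183/1 → 9; chars 49.
Subsquare (5′×2.5′, letters a–x): 0.0246/0.0833333 → 0 → a, 0.6183/0.0416667 → 14 → o; chars ao.

EI49ao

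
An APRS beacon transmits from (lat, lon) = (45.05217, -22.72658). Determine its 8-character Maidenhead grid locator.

HN85pb22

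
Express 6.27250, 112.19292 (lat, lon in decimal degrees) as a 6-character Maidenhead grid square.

OJ66cg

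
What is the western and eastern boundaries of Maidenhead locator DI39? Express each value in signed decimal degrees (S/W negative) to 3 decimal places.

Field D=3, I=8: +3·20° lon, +8·10° lat → SW at lon -120°, lat -10°.
Square 3, 9: +3·2° lon, +9·1° lat → SW at lon -114°, lat -1°.
Cell spans 2° lon × 1° lat.
west -114.000, east -112.000.

-114.000, -112.000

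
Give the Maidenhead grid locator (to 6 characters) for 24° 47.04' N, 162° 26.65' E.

RL14fs

Add 180° to longitude and 90° to latitude: 342.4442, 114.7840.
Field (20°×10°, letters A–R): lon ⌊342.4442/20⌋ = 17 → R; lat ⌊114.7840/10⌋ = 11 → L.
Square (2°×1°, digits 0–9): lon ⌊2.4442/2⌋ = 1; lat ⌊4.7840/1⌋ = 4.
Subsquare (5′×2.5′, letters a–x): lon ⌊0.4442/0.0833333⌋ = 5 → f; lat ⌊0.7840/0.0416667⌋ = 18 → s.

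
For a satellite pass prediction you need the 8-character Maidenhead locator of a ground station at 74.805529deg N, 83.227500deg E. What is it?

Shift to the Maidenhead origin (180°W, 90°S): lon 263.22750, lat 164.80553.
Field: 263.22750/20 → 13 → N, 164.80553/10 → 16 → Q; chars NQ.
Square: 3.22750/2 → 1, 4.80553/1 → 4; chars 14.
Subsquare: 1.22750/0.0833333 → 14 → o, 0.80553/0.0416667 → 19 → t; chars ot.
Extended square: 0.06083/0.00833333 → 7, 0.01386/0.00416667 → 3; chars 73.

NQ14ot73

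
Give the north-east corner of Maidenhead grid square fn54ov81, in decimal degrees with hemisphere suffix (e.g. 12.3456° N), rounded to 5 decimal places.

Field F=5, N=13: +5·20° lon, +13·10° lat → SW at lon -80°, lat 40°.
Square 5, 4: +5·2° lon, +4·1° lat → SW at lon -70°, lat 44°.
Subsquare o=14, v=21: +14·0.0833333° lon, +21·0.0416667° lat → SW at lon -68.8333°, lat 44.875°.
Extended square 8, 1: +8·0.00833333° lon, +1·0.00416667° lat → SW at lon -68.7667°, lat 44.8792°.
Cell spans 0.00833333° lon × 0.00416667° lat. NE corner is SW corner plus one full cell.
latitude 44.88333° N, longitude 68.75833° W.

44.88333° N, 68.75833° W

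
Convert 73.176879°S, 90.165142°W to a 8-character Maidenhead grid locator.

Add 180° to longitude and 90° to latitude: 89.83486, 16.82312.
Field: 89.83486/20 → 4 → E, 16.82312/10 → 1 → B; chars EB.
Square: 9.83486/2 → 4, 6.82312/1 → 6; chars 46.
Subsquare: 1.83486/0.0833333 → 22 → w, 0.82312/0.0416667 → 19 → t; chars wt.
Extended square: 0.00152/0.00833333 → 0, 0.03145/0.00416667 → 7; chars 07.

EB46wt07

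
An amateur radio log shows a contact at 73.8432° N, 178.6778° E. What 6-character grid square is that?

RQ93iu

Offset from 180°W / 90°S: lon 358.6778°, lat 163.8432°.
Field (20°×10°, letters A–R): lon ⌊358.6778/20⌋ = 17 → R; lat ⌊163.8432/10⌋ = 16 → Q.
Square (2°×1°, digits 0–9): lon ⌊18.6778/2⌋ = 9; lat ⌊3.8432/1⌋ = 3.
Subsquare (5′×2.5′, letters a–x): lon ⌊0.6778/0.0833333⌋ = 8 → i; lat ⌊0.8432/0.0416667⌋ = 20 → u.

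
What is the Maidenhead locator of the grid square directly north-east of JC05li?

Longitude subsquare l = 11; +1 → 12 = m.
Latitude subsquare i = 8; +1 → 9 = j.

JC05mj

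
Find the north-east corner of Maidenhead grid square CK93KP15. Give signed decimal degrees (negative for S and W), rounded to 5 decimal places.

13.65000, -121.15000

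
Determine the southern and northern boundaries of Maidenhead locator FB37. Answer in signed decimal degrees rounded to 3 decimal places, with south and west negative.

-73.000, -72.000

Field F=5, B=1: +5·20° lon, +1·10° lat → SW at lon -80°, lat -80°.
Square 3, 7: +3·2° lon, +7·1° lat → SW at lon -74°, lat -73°.
Cell spans 2° lon × 1° lat.
south -73.000, north -72.000.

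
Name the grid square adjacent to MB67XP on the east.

MB77ap

Longitude subsquare x = 23; +1 → 24, wraps to 0 = a, carry into square.
Longitude square 6; +1 → 7.
The latitude characters are unchanged.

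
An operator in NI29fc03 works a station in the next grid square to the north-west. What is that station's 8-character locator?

NI29ec94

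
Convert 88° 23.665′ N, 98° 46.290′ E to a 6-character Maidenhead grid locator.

NR98jj

Offset from 180°W / 90°S: lon 278.7715°, lat 178.3944°.
Field (20°×10°, letters A–R): lon ⌊278.7715/20⌋ = 13 → N; lat ⌊178.3944/10⌋ = 17 → R.
Square (2°×1°, digits 0–9): lon ⌊18.7715/2⌋ = 9; lat ⌊8.3944/1⌋ = 8.
Subsquare (5′×2.5′, letters a–x): lon ⌊0.7715/0.0833333⌋ = 9 → j; lat ⌊0.3944/0.0416667⌋ = 9 → j.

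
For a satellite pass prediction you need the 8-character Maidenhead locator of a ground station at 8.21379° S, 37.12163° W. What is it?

Offset from 180°W / 90°S: lon 142.87837°, lat 81.78621°.
Field: lon ⌊142.87837/20⌋ = 7 → H; lat ⌊81.78621/10⌋ = 8 → I.
Square: lon ⌊2.87837/2⌋ = 1; lat ⌊1.78621/1⌋ = 1.
Subsquare: lon ⌊0.87837/0.0833333⌋ = 10 → k; lat ⌊0.78621/0.0416667⌋ = 18 → s.
Extended square: lon ⌊0.04504/0.00833333⌋ = 5; lat ⌊0.03621/0.00416667⌋ = 8.

HI11ks58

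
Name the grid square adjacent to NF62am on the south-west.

NF52xl

Longitude subsquare a = 0; −1 → -1, wraps to 23 = x, carry into square.
Longitude square 6; −1 → 5.
Latitude subsquare m = 12; −1 → 11 = l.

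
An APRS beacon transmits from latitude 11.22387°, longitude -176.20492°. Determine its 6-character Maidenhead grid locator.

AK11vf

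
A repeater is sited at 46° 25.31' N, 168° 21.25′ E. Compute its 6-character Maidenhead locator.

RN46ek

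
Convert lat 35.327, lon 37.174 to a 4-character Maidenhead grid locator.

KM85

Shift to the Maidenhead origin (180°W, 90°S): lon 217.17, lat 125.33.
Field: lon ⌊217.17/20⌋ = 10 → K; lat ⌊125.33/10⌋ = 12 → M.
Square: lon ⌊17.17/2⌋ = 8; lat ⌊5.33/1⌋ = 5.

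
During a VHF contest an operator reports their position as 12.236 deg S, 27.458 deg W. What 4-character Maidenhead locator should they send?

Shift to the Maidenhead origin (180°W, 90°S): lon 152.54, lat 77.76.
Field: lon ⌊152.54/20⌋ = 7 → H; lat ⌊77.76/10⌋ = 7 → H.
Square: lon ⌊12.54/2⌋ = 6; lat ⌊7.76/1⌋ = 7.

HH67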